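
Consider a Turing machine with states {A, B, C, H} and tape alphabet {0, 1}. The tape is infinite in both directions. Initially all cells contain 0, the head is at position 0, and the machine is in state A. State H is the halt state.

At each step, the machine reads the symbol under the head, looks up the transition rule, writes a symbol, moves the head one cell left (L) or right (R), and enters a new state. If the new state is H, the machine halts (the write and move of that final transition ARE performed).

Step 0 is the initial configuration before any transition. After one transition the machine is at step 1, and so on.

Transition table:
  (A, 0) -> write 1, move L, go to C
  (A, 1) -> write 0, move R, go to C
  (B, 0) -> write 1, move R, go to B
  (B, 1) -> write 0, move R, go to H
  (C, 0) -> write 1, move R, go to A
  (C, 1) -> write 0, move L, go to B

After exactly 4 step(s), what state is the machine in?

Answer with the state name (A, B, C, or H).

Step 1: in state A at pos 0, read 0 -> (A,0)->write 1,move L,goto C. Now: state=C, head=-1, tape[-2..1]=0010 (head:  ^)
Step 2: in state C at pos -1, read 0 -> (C,0)->write 1,move R,goto A. Now: state=A, head=0, tape[-2..1]=0110 (head:   ^)
Step 3: in state A at pos 0, read 1 -> (A,1)->write 0,move R,goto C. Now: state=C, head=1, tape[-2..2]=01000 (head:    ^)
Step 4: in state C at pos 1, read 0 -> (C,0)->write 1,move R,goto A. Now: state=A, head=2, tape[-2..3]=010100 (head:     ^)

Answer: A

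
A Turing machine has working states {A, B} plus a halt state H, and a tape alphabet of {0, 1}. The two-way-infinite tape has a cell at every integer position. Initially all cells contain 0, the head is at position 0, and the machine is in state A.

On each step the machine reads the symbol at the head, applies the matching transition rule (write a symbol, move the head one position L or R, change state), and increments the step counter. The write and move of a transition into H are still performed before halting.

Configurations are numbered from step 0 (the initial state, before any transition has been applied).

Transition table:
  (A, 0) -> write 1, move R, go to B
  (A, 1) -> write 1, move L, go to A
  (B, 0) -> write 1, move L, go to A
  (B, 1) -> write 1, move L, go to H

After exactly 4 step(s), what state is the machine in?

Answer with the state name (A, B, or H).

Step 1: in state A at pos 0, read 0 -> (A,0)->write 1,move R,goto B. Now: state=B, head=1, tape[-1..2]=0100 (head:   ^)
Step 2: in state B at pos 1, read 0 -> (B,0)->write 1,move L,goto A. Now: state=A, head=0, tape[-1..2]=0110 (head:  ^)
Step 3: in state A at pos 0, read 1 -> (A,1)->write 1,move L,goto A. Now: state=A, head=-1, tape[-2..2]=00110 (head:  ^)
Step 4: in state A at pos -1, read 0 -> (A,0)->write 1,move R,goto B. Now: state=B, head=0, tape[-2..2]=01110 (head:   ^)

Answer: B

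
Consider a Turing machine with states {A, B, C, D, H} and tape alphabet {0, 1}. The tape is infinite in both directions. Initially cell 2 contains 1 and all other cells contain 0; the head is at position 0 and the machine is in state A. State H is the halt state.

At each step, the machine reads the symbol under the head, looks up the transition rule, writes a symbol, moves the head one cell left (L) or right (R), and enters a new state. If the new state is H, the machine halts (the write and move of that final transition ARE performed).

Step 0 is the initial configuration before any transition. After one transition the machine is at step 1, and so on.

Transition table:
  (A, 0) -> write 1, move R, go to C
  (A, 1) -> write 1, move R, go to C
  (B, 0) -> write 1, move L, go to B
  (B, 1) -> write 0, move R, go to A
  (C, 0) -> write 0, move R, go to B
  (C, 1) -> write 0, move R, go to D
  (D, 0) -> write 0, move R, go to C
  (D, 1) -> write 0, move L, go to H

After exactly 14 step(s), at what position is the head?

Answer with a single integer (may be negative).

Answer: 6

Derivation:
Step 1: in state A at pos 0, read 0 -> (A,0)->write 1,move R,goto C. Now: state=C, head=1, tape[-1..3]=01010 (head:   ^)
Step 2: in state C at pos 1, read 0 -> (C,0)->write 0,move R,goto B. Now: state=B, head=2, tape[-1..3]=01010 (head:    ^)
Step 3: in state B at pos 2, read 1 -> (B,1)->write 0,move R,goto A. Now: state=A, head=3, tape[-1..4]=010000 (head:     ^)
Step 4: in state A at pos 3, read 0 -> (A,0)->write 1,move R,goto C. Now: state=C, head=4, tape[-1..5]=0100100 (head:      ^)
Step 5: in state C at pos 4, read 0 -> (C,0)->write 0,move R,goto B. Now: state=B, head=5, tape[-1..6]=01001000 (head:       ^)
Step 6: in state B at pos 5, read 0 -> (B,0)->write 1,move L,goto B. Now: state=B, head=4, tape[-1..6]=01001010 (head:      ^)
Step 7: in state B at pos 4, read 0 -> (B,0)->write 1,move L,goto B. Now: state=B, head=3, tape[-1..6]=01001110 (head:     ^)
Step 8: in state B at pos 3, read 1 -> (B,1)->write 0,move R,goto A. Now: state=A, head=4, tape[-1..6]=01000110 (head:      ^)
Step 9: in state A at pos 4, read 1 -> (A,1)->write 1,move R,goto C. Now: state=C, head=5, tape[-1..6]=01000110 (head:       ^)
Step 10: in state C at pos 5, read 1 -> (C,1)->write 0,move R,goto D. Now: state=D, head=6, tape[-1..7]=010001000 (head:        ^)
Step 11: in state D at pos 6, read 0 -> (D,0)->write 0,move R,goto C. Now: state=C, head=7, tape[-1..8]=0100010000 (head:         ^)
Step 12: in state C at pos 7, read 0 -> (C,0)->write 0,move R,goto B. Now: state=B, head=8, tape[-1..9]=01000100000 (head:          ^)
Step 13: in state B at pos 8, read 0 -> (B,0)->write 1,move L,goto B. Now: state=B, head=7, tape[-1..9]=01000100010 (head:         ^)
Step 14: in state B at pos 7, read 0 -> (B,0)->write 1,move L,goto B. Now: state=B, head=6, tape[-1..9]=01000100110 (head:        ^)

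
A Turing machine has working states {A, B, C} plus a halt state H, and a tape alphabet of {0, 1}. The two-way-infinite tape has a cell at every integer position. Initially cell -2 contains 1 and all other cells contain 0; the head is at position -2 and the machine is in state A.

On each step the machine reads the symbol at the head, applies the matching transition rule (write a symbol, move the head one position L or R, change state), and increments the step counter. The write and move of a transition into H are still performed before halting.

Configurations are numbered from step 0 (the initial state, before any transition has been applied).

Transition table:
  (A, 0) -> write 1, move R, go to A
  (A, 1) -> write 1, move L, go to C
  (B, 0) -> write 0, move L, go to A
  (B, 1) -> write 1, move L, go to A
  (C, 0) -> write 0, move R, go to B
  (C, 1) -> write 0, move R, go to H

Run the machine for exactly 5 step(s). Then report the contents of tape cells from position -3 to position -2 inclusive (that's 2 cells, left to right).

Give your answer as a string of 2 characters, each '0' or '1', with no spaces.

Answer: 11

Derivation:
Step 1: in state A at pos -2, read 1 -> (A,1)->write 1,move L,goto C. Now: state=C, head=-3, tape[-4..-1]=0010 (head:  ^)
Step 2: in state C at pos -3, read 0 -> (C,0)->write 0,move R,goto B. Now: state=B, head=-2, tape[-4..-1]=0010 (head:   ^)
Step 3: in state B at pos -2, read 1 -> (B,1)->write 1,move L,goto A. Now: state=A, head=-3, tape[-4..-1]=0010 (head:  ^)
Step 4: in state A at pos -3, read 0 -> (A,0)->write 1,move R,goto A. Now: state=A, head=-2, tape[-4..-1]=0110 (head:   ^)
Step 5: in state A at pos -2, read 1 -> (A,1)->write 1,move L,goto C. Now: state=C, head=-3, tape[-4..-1]=0110 (head:  ^)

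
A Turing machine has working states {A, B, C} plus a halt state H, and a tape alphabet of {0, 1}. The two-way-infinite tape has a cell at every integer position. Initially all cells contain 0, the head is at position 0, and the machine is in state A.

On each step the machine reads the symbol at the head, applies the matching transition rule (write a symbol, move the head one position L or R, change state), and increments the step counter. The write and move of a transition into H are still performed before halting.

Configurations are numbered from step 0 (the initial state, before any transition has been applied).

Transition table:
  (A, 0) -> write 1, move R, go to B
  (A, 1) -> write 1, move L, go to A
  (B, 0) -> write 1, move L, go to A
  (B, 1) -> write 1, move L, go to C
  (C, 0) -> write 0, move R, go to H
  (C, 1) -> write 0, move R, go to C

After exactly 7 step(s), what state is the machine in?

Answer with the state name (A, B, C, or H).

Step 1: in state A at pos 0, read 0 -> (A,0)->write 1,move R,goto B. Now: state=B, head=1, tape[-1..2]=0100 (head:   ^)
Step 2: in state B at pos 1, read 0 -> (B,0)->write 1,move L,goto A. Now: state=A, head=0, tape[-1..2]=0110 (head:  ^)
Step 3: in state A at pos 0, read 1 -> (A,1)->write 1,move L,goto A. Now: state=A, head=-1, tape[-2..2]=00110 (head:  ^)
Step 4: in state A at pos -1, read 0 -> (A,0)->write 1,move R,goto B. Now: state=B, head=0, tape[-2..2]=01110 (head:   ^)
Step 5: in state B at pos 0, read 1 -> (B,1)->write 1,move L,goto C. Now: state=C, head=-1, tape[-2..2]=01110 (head:  ^)
Step 6: in state C at pos -1, read 1 -> (C,1)->write 0,move R,goto C. Now: state=C, head=0, tape[-2..2]=00110 (head:   ^)
Step 7: in state C at pos 0, read 1 -> (C,1)->write 0,move R,goto C. Now: state=C, head=1, tape[-2..2]=00010 (head:    ^)

Answer: C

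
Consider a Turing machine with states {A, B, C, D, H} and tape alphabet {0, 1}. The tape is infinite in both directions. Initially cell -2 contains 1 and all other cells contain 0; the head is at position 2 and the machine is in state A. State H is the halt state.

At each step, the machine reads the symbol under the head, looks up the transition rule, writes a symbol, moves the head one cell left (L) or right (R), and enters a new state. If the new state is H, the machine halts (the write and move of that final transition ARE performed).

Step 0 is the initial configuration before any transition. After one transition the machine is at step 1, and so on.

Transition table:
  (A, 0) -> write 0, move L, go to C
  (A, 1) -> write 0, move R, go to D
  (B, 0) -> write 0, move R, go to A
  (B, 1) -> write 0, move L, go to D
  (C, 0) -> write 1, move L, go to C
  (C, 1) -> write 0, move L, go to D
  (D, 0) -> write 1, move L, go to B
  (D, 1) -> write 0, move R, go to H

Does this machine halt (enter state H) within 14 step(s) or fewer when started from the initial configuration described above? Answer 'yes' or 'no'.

Answer: yes

Derivation:
Step 1: in state A at pos 2, read 0 -> (A,0)->write 0,move L,goto C. Now: state=C, head=1, tape[-3..3]=0100000 (head:     ^)
Step 2: in state C at pos 1, read 0 -> (C,0)->write 1,move L,goto C. Now: state=C, head=0, tape[-3..3]=0100100 (head:    ^)
Step 3: in state C at pos 0, read 0 -> (C,0)->write 1,move L,goto C. Now: state=C, head=-1, tape[-3..3]=0101100 (head:   ^)
Step 4: in state C at pos -1, read 0 -> (C,0)->write 1,move L,goto C. Now: state=C, head=-2, tape[-3..3]=0111100 (head:  ^)
Step 5: in state C at pos -2, read 1 -> (C,1)->write 0,move L,goto D. Now: state=D, head=-3, tape[-4..3]=00011100 (head:  ^)
Step 6: in state D at pos -3, read 0 -> (D,0)->write 1,move L,goto B. Now: state=B, head=-4, tape[-5..3]=001011100 (head:  ^)
Step 7: in state B at pos -4, read 0 -> (B,0)->write 0,move R,goto A. Now: state=A, head=-3, tape[-5..3]=001011100 (head:   ^)
Step 8: in state A at pos -3, read 1 -> (A,1)->write 0,move R,goto D. Now: state=D, head=-2, tape[-5..3]=000011100 (head:    ^)
Step 9: in state D at pos -2, read 0 -> (D,0)->write 1,move L,goto B. Now: state=B, head=-3, tape[-5..3]=000111100 (head:   ^)
Step 10: in state B at pos -3, read 0 -> (B,0)->write 0,move R,goto A. Now: state=A, head=-2, tape[-5..3]=000111100 (head:    ^)
Step 11: in state A at pos -2, read 1 -> (A,1)->write 0,move R,goto D. Now: state=D, head=-1, tape[-5..3]=000011100 (head:     ^)
Step 12: in state D at pos -1, read 1 -> (D,1)->write 0,move R,goto H. Now: state=H, head=0, tape[-5..3]=000001100 (head:      ^)
State H reached at step 12; 12 <= 14 -> yes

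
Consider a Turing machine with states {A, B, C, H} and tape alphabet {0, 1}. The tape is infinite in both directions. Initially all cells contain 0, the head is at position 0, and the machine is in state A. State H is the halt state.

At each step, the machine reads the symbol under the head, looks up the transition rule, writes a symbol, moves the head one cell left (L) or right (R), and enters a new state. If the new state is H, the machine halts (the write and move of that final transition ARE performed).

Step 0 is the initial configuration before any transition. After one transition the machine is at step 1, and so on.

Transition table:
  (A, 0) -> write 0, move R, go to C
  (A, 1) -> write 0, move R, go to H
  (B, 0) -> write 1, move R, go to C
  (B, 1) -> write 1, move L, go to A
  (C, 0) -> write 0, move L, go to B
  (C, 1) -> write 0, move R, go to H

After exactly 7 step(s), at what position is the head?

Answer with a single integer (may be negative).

Step 1: in state A at pos 0, read 0 -> (A,0)->write 0,move R,goto C. Now: state=C, head=1, tape[-1..2]=0000 (head:   ^)
Step 2: in state C at pos 1, read 0 -> (C,0)->write 0,move L,goto B. Now: state=B, head=0, tape[-1..2]=0000 (head:  ^)
Step 3: in state B at pos 0, read 0 -> (B,0)->write 1,move R,goto C. Now: state=C, head=1, tape[-1..2]=0100 (head:   ^)
Step 4: in state C at pos 1, read 0 -> (C,0)->write 0,move L,goto B. Now: state=B, head=0, tape[-1..2]=0100 (head:  ^)
Step 5: in state B at pos 0, read 1 -> (B,1)->write 1,move L,goto A. Now: state=A, head=-1, tape[-2..2]=00100 (head:  ^)
Step 6: in state A at pos -1, read 0 -> (A,0)->write 0,move R,goto C. Now: state=C, head=0, tape[-2..2]=00100 (head:   ^)
Step 7: in state C at pos 0, read 1 -> (C,1)->write 0,move R,goto H. Now: state=H, head=1, tape[-2..2]=00000 (head:    ^)

Answer: 1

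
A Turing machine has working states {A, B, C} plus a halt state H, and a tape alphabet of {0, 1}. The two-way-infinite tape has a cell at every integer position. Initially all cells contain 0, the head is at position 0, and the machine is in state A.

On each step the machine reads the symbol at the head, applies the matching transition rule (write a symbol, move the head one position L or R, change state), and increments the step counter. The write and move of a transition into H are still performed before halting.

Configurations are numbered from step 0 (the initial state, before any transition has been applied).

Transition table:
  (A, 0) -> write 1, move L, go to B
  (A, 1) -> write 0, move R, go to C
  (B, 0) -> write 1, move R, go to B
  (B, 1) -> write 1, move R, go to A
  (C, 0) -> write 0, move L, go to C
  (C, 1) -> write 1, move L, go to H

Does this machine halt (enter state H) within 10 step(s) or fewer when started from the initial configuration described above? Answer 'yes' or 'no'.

Step 1: in state A at pos 0, read 0 -> (A,0)->write 1,move L,goto B. Now: state=B, head=-1, tape[-2..1]=0010 (head:  ^)
Step 2: in state B at pos -1, read 0 -> (B,0)->write 1,move R,goto B. Now: state=B, head=0, tape[-2..1]=0110 (head:   ^)
Step 3: in state B at pos 0, read 1 -> (B,1)->write 1,move R,goto A. Now: state=A, head=1, tape[-2..2]=01100 (head:    ^)
Step 4: in state A at pos 1, read 0 -> (A,0)->write 1,move L,goto B. Now: state=B, head=0, tape[-2..2]=01110 (head:   ^)
Step 5: in state B at pos 0, read 1 -> (B,1)->write 1,move R,goto A. Now: state=A, head=1, tape[-2..2]=01110 (head:    ^)
Step 6: in state A at pos 1, read 1 -> (A,1)->write 0,move R,goto C. Now: state=C, head=2, tape[-2..3]=011000 (head:     ^)
Step 7: in state C at pos 2, read 0 -> (C,0)->write 0,move L,goto C. Now: state=C, head=1, tape[-2..3]=011000 (head:    ^)
Step 8: in state C at pos 1, read 0 -> (C,0)->write 0,move L,goto C. Now: state=C, head=0, tape[-2..3]=011000 (head:   ^)
Step 9: in state C at pos 0, read 1 -> (C,1)->write 1,move L,goto H. Now: state=H, head=-1, tape[-2..3]=011000 (head:  ^)
State H reached at step 9; 9 <= 10 -> yes

Answer: yes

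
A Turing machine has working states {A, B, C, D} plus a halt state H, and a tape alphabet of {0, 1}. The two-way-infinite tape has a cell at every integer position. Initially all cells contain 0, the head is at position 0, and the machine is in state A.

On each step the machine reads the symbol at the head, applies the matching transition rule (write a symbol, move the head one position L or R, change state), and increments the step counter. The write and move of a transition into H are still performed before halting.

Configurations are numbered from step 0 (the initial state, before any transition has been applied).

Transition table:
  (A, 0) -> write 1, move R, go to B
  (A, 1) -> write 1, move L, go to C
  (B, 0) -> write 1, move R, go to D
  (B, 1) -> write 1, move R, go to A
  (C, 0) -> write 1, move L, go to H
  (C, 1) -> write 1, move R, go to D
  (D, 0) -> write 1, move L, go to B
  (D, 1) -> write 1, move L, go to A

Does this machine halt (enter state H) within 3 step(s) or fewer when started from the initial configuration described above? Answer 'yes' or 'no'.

Step 1: in state A at pos 0, read 0 -> (A,0)->write 1,move R,goto B. Now: state=B, head=1, tape[-1..2]=0100 (head:   ^)
Step 2: in state B at pos 1, read 0 -> (B,0)->write 1,move R,goto D. Now: state=D, head=2, tape[-1..3]=01100 (head:    ^)
Step 3: in state D at pos 2, read 0 -> (D,0)->write 1,move L,goto B. Now: state=B, head=1, tape[-1..3]=01110 (head:   ^)
After 3 step(s): state = B (not H) -> not halted within 3 -> no

Answer: no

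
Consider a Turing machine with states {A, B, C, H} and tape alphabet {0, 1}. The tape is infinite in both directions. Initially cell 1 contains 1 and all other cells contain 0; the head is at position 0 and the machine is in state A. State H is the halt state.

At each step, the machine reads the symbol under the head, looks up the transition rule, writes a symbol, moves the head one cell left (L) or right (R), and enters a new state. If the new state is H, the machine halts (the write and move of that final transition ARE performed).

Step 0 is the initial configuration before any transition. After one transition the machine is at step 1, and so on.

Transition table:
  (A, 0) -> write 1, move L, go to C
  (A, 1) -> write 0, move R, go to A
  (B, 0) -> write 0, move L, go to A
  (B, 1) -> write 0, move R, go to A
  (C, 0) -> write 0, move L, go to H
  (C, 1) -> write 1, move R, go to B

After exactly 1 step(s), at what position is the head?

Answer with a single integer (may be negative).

Step 1: in state A at pos 0, read 0 -> (A,0)->write 1,move L,goto C. Now: state=C, head=-1, tape[-2..2]=00110 (head:  ^)

Answer: -1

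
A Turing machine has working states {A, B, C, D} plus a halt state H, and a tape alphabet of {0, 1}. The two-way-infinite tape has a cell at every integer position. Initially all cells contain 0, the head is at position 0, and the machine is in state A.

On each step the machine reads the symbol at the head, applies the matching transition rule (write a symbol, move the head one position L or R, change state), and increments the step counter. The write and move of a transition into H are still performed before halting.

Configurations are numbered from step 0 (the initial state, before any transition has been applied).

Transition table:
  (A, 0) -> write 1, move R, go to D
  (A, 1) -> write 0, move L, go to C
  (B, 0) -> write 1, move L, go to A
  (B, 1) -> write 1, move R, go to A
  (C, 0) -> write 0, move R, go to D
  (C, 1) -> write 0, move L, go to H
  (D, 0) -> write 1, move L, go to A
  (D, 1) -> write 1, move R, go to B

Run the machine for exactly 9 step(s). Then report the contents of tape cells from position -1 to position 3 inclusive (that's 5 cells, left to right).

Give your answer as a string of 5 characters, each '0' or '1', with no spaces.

Step 1: in state A at pos 0, read 0 -> (A,0)->write 1,move R,goto D. Now: state=D, head=1, tape[-1..2]=0100 (head:   ^)
Step 2: in state D at pos 1, read 0 -> (D,0)->write 1,move L,goto A. Now: state=A, head=0, tape[-1..2]=0110 (head:  ^)
Step 3: in state A at pos 0, read 1 -> (A,1)->write 0,move L,goto C. Now: state=C, head=-1, tape[-2..2]=00010 (head:  ^)
Step 4: in state C at pos -1, read 0 -> (C,0)->write 0,move R,goto D. Now: state=D, head=0, tape[-2..2]=00010 (head:   ^)
Step 5: in state D at pos 0, read 0 -> (D,0)->write 1,move L,goto A. Now: state=A, head=-1, tape[-2..2]=00110 (head:  ^)
Step 6: in state A at pos -1, read 0 -> (A,0)->write 1,move R,goto D. Now: state=D, head=0, tape[-2..2]=01110 (head:   ^)
Step 7: in state D at pos 0, read 1 -> (D,1)->write 1,move R,goto B. Now: state=B, head=1, tape[-2..2]=01110 (head:    ^)
Step 8: in state B at pos 1, read 1 -> (B,1)->write 1,move R,goto A. Now: state=A, head=2, tape[-2..3]=011100 (head:     ^)
Step 9: in state A at pos 2, read 0 -> (A,0)->write 1,move R,goto D. Now: state=D, head=3, tape[-2..4]=0111100 (head:      ^)

Answer: 11110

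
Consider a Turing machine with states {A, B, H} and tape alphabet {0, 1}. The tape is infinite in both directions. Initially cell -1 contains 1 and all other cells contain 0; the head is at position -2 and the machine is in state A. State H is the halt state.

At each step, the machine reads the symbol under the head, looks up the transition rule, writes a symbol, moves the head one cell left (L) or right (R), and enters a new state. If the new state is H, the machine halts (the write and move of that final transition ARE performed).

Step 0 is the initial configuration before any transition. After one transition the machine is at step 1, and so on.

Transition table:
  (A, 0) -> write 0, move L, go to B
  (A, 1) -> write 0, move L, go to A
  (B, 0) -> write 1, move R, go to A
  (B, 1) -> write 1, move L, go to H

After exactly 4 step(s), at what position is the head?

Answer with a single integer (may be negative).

Step 1: in state A at pos -2, read 0 -> (A,0)->write 0,move L,goto B. Now: state=B, head=-3, tape[-4..0]=00010 (head:  ^)
Step 2: in state B at pos -3, read 0 -> (B,0)->write 1,move R,goto A. Now: state=A, head=-2, tape[-4..0]=01010 (head:   ^)
Step 3: in state A at pos -2, read 0 -> (A,0)->write 0,move L,goto B. Now: state=B, head=-3, tape[-4..0]=01010 (head:  ^)
Step 4: in state B at pos -3, read 1 -> (B,1)->write 1,move L,goto H. Now: state=H, head=-4, tape[-5..0]=001010 (head:  ^)

Answer: -4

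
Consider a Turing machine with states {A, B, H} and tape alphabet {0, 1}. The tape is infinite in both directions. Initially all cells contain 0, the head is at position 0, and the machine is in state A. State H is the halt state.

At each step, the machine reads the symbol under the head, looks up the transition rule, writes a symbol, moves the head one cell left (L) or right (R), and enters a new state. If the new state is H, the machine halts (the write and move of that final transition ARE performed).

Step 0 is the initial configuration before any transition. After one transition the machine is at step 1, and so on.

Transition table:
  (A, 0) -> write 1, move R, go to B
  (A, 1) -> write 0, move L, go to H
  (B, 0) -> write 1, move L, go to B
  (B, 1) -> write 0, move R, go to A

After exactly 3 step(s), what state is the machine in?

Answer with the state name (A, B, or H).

Step 1: in state A at pos 0, read 0 -> (A,0)->write 1,move R,goto B. Now: state=B, head=1, tape[-1..2]=0100 (head:   ^)
Step 2: in state B at pos 1, read 0 -> (B,0)->write 1,move L,goto B. Now: state=B, head=0, tape[-1..2]=0110 (head:  ^)
Step 3: in state B at pos 0, read 1 -> (B,1)->write 0,move R,goto A. Now: state=A, head=1, tape[-1..2]=0010 (head:   ^)

Answer: A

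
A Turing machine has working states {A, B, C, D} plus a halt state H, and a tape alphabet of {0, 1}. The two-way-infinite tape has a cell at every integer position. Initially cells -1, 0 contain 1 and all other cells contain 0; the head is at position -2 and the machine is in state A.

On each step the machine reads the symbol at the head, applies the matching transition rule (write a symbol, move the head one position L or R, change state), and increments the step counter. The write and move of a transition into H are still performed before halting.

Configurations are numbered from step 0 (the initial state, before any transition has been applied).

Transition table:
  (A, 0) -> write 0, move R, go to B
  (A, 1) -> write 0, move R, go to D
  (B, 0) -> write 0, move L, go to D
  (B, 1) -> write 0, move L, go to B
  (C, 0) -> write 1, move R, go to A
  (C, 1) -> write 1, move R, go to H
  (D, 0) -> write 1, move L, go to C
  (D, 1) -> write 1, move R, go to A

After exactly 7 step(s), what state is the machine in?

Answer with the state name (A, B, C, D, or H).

Step 1: in state A at pos -2, read 0 -> (A,0)->write 0,move R,goto B. Now: state=B, head=-1, tape[-3..1]=00110 (head:   ^)
Step 2: in state B at pos -1, read 1 -> (B,1)->write 0,move L,goto B. Now: state=B, head=-2, tape[-3..1]=00010 (head:  ^)
Step 3: in state B at pos -2, read 0 -> (B,0)->write 0,move L,goto D. Now: state=D, head=-3, tape[-4..1]=000010 (head:  ^)
Step 4: in state D at pos -3, read 0 -> (D,0)->write 1,move L,goto C. Now: state=C, head=-4, tape[-5..1]=0010010 (head:  ^)
Step 5: in state C at pos -4, read 0 -> (C,0)->write 1,move R,goto A. Now: state=A, head=-3, tape[-5..1]=0110010 (head:   ^)
Step 6: in state A at pos -3, read 1 -> (A,1)->write 0,move R,goto D. Now: state=D, head=-2, tape[-5..1]=0100010 (head:    ^)
Step 7: in state D at pos -2, read 0 -> (D,0)->write 1,move L,goto C. Now: state=C, head=-3, tape[-5..1]=0101010 (head:   ^)

Answer: C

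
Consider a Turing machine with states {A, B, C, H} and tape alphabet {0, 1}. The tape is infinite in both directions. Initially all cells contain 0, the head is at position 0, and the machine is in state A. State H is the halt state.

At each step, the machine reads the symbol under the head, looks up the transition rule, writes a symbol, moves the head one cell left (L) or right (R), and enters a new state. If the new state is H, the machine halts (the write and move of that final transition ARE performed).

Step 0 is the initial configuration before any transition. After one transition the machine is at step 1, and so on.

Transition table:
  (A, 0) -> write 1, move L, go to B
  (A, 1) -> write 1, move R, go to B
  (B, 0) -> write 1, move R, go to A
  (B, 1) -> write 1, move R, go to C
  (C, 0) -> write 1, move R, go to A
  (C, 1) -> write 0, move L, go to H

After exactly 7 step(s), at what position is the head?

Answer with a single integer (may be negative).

Answer: 1

Derivation:
Step 1: in state A at pos 0, read 0 -> (A,0)->write 1,move L,goto B. Now: state=B, head=-1, tape[-2..1]=0010 (head:  ^)
Step 2: in state B at pos -1, read 0 -> (B,0)->write 1,move R,goto A. Now: state=A, head=0, tape[-2..1]=0110 (head:   ^)
Step 3: in state A at pos 0, read 1 -> (A,1)->write 1,move R,goto B. Now: state=B, head=1, tape[-2..2]=01100 (head:    ^)
Step 4: in state B at pos 1, read 0 -> (B,0)->write 1,move R,goto A. Now: state=A, head=2, tape[-2..3]=011100 (head:     ^)
Step 5: in state A at pos 2, read 0 -> (A,0)->write 1,move L,goto B. Now: state=B, head=1, tape[-2..3]=011110 (head:    ^)
Step 6: in state B at pos 1, read 1 -> (B,1)->write 1,move R,goto C. Now: state=C, head=2, tape[-2..3]=011110 (head:     ^)
Step 7: in state C at pos 2, read 1 -> (C,1)->write 0,move L,goto H. Now: state=H, head=1, tape[-2..3]=011100 (head:    ^)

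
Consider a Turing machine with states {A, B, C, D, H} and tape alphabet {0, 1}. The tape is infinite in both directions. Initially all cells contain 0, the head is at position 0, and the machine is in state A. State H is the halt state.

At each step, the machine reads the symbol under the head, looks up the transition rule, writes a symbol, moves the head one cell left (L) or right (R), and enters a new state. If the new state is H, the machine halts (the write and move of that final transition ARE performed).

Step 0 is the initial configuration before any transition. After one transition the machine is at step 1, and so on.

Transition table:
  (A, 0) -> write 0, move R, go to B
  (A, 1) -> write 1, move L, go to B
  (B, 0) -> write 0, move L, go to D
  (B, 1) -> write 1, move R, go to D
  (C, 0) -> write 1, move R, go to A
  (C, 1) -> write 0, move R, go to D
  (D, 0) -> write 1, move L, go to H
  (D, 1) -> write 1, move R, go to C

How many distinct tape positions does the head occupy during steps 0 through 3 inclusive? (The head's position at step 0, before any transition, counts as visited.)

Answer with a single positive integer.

Step 1: in state A at pos 0, read 0 -> (A,0)->write 0,move R,goto B. Now: state=B, head=1, tape[-1..2]=0000 (head:   ^)
Step 2: in state B at pos 1, read 0 -> (B,0)->write 0,move L,goto D. Now: state=D, head=0, tape[-1..2]=0000 (head:  ^)
Step 3: in state D at pos 0, read 0 -> (D,0)->write 1,move L,goto H. Now: state=H, head=-1, tape[-2..2]=00100 (head:  ^)
Head positions at steps 0..3: starting at 0, distinct positions visited = {-1, 0, 1} -> 3 position(s)

Answer: 3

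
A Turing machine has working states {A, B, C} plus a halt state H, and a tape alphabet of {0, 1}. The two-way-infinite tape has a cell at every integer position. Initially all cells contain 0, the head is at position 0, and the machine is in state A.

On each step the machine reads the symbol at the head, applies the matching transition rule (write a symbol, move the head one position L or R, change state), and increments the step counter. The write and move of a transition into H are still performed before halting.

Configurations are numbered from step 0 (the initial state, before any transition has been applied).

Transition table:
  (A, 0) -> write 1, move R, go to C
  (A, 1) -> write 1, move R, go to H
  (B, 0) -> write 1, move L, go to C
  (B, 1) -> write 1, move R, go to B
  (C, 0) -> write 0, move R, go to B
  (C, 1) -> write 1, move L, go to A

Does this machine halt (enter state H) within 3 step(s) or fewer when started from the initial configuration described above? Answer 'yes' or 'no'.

Answer: no

Derivation:
Step 1: in state A at pos 0, read 0 -> (A,0)->write 1,move R,goto C. Now: state=C, head=1, tape[-1..2]=0100 (head:   ^)
Step 2: in state C at pos 1, read 0 -> (C,0)->write 0,move R,goto B. Now: state=B, head=2, tape[-1..3]=01000 (head:    ^)
Step 3: in state B at pos 2, read 0 -> (B,0)->write 1,move L,goto C. Now: state=C, head=1, tape[-1..3]=01010 (head:   ^)
After 3 step(s): state = C (not H) -> not halted within 3 -> no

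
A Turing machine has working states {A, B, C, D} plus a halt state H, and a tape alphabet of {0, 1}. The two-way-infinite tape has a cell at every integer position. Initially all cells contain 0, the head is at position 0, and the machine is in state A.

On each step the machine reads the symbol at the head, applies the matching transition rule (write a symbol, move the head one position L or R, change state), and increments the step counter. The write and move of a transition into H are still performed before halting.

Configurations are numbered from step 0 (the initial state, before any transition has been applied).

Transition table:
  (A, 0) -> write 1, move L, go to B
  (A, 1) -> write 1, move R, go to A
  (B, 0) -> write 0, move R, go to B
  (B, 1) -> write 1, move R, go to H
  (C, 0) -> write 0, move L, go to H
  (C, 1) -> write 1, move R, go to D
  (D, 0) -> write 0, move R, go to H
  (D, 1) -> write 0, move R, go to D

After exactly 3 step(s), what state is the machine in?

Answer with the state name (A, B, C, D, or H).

Answer: H

Derivation:
Step 1: in state A at pos 0, read 0 -> (A,0)->write 1,move L,goto B. Now: state=B, head=-1, tape[-2..1]=0010 (head:  ^)
Step 2: in state B at pos -1, read 0 -> (B,0)->write 0,move R,goto B. Now: state=B, head=0, tape[-2..1]=0010 (head:   ^)
Step 3: in state B at pos 0, read 1 -> (B,1)->write 1,move R,goto H. Now: state=H, head=1, tape[-2..2]=00100 (head:    ^)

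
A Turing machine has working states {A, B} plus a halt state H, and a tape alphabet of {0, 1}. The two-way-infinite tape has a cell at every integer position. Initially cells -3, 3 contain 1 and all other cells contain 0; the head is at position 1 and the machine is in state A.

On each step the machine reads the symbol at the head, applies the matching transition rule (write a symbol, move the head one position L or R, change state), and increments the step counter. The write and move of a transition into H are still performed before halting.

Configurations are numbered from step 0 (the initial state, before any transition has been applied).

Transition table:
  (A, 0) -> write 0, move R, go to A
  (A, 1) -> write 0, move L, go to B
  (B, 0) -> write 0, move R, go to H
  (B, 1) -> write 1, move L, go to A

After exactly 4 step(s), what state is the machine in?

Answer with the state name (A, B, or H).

Answer: H

Derivation:
Step 1: in state A at pos 1, read 0 -> (A,0)->write 0,move R,goto A. Now: state=A, head=2, tape[-4..4]=010000010 (head:       ^)
Step 2: in state A at pos 2, read 0 -> (A,0)->write 0,move R,goto A. Now: state=A, head=3, tape[-4..4]=010000010 (head:        ^)
Step 3: in state A at pos 3, read 1 -> (A,1)->write 0,move L,goto B. Now: state=B, head=2, tape[-4..4]=010000000 (head:       ^)
Step 4: in state B at pos 2, read 0 -> (B,0)->write 0,move R,goto H. Now: state=H, head=3, tape[-4..4]=010000000 (head:        ^)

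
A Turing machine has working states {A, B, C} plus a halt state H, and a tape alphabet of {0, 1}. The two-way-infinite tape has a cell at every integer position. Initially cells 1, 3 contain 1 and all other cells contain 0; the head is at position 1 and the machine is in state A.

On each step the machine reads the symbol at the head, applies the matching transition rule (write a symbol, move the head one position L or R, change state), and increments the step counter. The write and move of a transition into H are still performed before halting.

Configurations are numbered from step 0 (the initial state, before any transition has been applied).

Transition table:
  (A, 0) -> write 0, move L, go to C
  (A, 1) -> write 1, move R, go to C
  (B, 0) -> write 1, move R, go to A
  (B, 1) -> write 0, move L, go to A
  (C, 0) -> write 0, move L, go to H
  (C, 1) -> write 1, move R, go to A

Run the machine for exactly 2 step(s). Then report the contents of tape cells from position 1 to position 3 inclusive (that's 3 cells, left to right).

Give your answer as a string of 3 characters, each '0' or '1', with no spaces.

Answer: 101

Derivation:
Step 1: in state A at pos 1, read 1 -> (A,1)->write 1,move R,goto C. Now: state=C, head=2, tape[0..4]=01010 (head:   ^)
Step 2: in state C at pos 2, read 0 -> (C,0)->write 0,move L,goto H. Now: state=H, head=1, tape[0..4]=01010 (head:  ^)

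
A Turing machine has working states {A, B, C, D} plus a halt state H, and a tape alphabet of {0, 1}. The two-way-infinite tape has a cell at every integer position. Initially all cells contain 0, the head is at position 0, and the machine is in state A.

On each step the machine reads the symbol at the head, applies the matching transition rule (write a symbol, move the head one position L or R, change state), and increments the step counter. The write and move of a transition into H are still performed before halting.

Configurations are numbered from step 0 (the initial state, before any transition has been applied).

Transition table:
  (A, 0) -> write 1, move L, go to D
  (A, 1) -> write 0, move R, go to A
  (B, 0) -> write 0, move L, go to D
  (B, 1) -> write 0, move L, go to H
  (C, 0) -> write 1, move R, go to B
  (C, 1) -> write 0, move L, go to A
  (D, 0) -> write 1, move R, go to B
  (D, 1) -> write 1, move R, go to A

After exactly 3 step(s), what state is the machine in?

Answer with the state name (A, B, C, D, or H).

Step 1: in state A at pos 0, read 0 -> (A,0)->write 1,move L,goto D. Now: state=D, head=-1, tape[-2..1]=0010 (head:  ^)
Step 2: in state D at pos -1, read 0 -> (D,0)->write 1,move R,goto B. Now: state=B, head=0, tape[-2..1]=0110 (head:   ^)
Step 3: in state B at pos 0, read 1 -> (B,1)->write 0,move L,goto H. Now: state=H, head=-1, tape[-2..1]=0100 (head:  ^)

Answer: H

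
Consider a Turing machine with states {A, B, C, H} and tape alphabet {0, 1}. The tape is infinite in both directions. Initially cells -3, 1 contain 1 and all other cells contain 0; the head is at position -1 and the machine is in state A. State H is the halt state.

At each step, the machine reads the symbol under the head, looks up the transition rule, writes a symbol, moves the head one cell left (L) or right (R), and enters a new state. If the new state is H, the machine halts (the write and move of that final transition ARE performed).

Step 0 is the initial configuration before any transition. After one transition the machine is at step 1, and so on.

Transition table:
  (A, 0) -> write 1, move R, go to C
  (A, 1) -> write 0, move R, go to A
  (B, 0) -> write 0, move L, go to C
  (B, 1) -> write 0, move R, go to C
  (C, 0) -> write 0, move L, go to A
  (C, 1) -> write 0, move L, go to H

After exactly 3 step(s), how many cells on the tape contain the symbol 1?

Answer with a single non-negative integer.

Answer: 2

Derivation:
Step 1: in state A at pos -1, read 0 -> (A,0)->write 1,move R,goto C. Now: state=C, head=0, tape[-4..2]=0101010 (head:     ^)
Step 2: in state C at pos 0, read 0 -> (C,0)->write 0,move L,goto A. Now: state=A, head=-1, tape[-4..2]=0101010 (head:    ^)
Step 3: in state A at pos -1, read 1 -> (A,1)->write 0,move R,goto A. Now: state=A, head=0, tape[-4..2]=0100010 (head:     ^)
Cells containing 1 after step 3: {-3, 1} -> 2 cell(s)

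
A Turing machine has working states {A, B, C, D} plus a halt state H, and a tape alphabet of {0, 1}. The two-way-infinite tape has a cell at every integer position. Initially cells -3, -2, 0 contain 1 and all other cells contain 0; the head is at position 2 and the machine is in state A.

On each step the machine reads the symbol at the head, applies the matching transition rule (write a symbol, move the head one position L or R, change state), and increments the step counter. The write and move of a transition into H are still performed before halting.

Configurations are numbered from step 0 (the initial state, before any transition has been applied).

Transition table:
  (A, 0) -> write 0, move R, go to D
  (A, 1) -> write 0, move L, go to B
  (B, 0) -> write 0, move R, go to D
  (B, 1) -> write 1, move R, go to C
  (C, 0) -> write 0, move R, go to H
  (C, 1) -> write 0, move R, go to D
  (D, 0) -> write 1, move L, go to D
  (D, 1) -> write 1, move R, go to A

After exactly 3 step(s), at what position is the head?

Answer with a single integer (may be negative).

Answer: 1

Derivation:
Step 1: in state A at pos 2, read 0 -> (A,0)->write 0,move R,goto D. Now: state=D, head=3, tape[-4..4]=011010000 (head:        ^)
Step 2: in state D at pos 3, read 0 -> (D,0)->write 1,move L,goto D. Now: state=D, head=2, tape[-4..4]=011010010 (head:       ^)
Step 3: in state D at pos 2, read 0 -> (D,0)->write 1,move L,goto D. Now: state=D, head=1, tape[-4..4]=011010110 (head:      ^)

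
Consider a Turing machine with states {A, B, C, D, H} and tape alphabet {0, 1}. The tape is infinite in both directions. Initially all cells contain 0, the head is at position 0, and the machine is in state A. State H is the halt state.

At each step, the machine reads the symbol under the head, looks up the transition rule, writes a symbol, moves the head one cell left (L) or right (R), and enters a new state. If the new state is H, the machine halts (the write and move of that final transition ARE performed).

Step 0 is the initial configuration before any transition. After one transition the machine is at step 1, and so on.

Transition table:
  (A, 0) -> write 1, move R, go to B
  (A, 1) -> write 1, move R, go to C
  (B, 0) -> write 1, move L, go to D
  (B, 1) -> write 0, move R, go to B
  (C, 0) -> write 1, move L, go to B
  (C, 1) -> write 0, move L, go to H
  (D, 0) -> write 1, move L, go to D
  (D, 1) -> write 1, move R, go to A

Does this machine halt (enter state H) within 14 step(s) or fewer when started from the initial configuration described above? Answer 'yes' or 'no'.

Answer: yes

Derivation:
Step 1: in state A at pos 0, read 0 -> (A,0)->write 1,move R,goto B. Now: state=B, head=1, tape[-1..2]=0100 (head:   ^)
Step 2: in state B at pos 1, read 0 -> (B,0)->write 1,move L,goto D. Now: state=D, head=0, tape[-1..2]=0110 (head:  ^)
Step 3: in state D at pos 0, read 1 -> (D,1)->write 1,move R,goto A. Now: state=A, head=1, tape[-1..2]=0110 (head:   ^)
Step 4: in state A at pos 1, read 1 -> (A,1)->write 1,move R,goto C. Now: state=C, head=2, tape[-1..3]=01100 (head:    ^)
Step 5: in state C at pos 2, read 0 -> (C,0)->write 1,move L,goto B. Now: state=B, head=1, tape[-1..3]=01110 (head:   ^)
Step 6: in state B at pos 1, read 1 -> (B,1)->write 0,move R,goto B. Now: state=B, head=2, tape[-1..3]=01010 (head:    ^)
Step 7: in state B at pos 2, read 1 -> (B,1)->write 0,move R,goto B. Now: state=B, head=3, tape[-1..4]=010000 (head:     ^)
Step 8: in state B at pos 3, read 0 -> (B,0)->write 1,move L,goto D. Now: state=D, head=2, tape[-1..4]=010010 (head:    ^)
Step 9: in state D at pos 2, read 0 -> (D,0)->write 1,move L,goto D. Now: state=D, head=1, tape[-1..4]=010110 (head:   ^)
Step 10: in state D at pos 1, read 0 -> (D,0)->write 1,move L,goto D. Now: state=D, head=0, tape[-1..4]=011110 (head:  ^)
Step 11: in state D at pos 0, read 1 -> (D,1)->write 1,move R,goto A. Now: state=A, head=1, tape[-1..4]=011110 (head:   ^)
Step 12: in state A at pos 1, read 1 -> (A,1)->write 1,move R,goto C. Now: state=C, head=2, tape[-1..4]=011110 (head:    ^)
Step 13: in state C at pos 2, read 1 -> (C,1)->write 0,move L,goto H. Now: state=H, head=1, tape[-1..4]=011010 (head:   ^)
State H reached at step 13; 13 <= 14 -> yes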